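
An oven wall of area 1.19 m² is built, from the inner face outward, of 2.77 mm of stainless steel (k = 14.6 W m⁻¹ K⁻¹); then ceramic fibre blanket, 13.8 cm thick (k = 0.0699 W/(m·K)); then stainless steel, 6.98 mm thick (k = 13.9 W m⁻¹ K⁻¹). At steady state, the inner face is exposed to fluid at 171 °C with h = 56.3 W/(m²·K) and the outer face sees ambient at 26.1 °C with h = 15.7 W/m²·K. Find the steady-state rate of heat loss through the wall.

Q = 83.9 W

Series thermal resistances, inner to outer:
  R_conv,in = 1/(hA) = 1/(56.3·1.19) = 0.01493 K/W
  R_stainless steel = L/(kA) = 0.00277/(14.6·1.19) = 1.594×10^-4 K/W
  R_ceramic fibre blanket = L/(kA) = 0.138/(0.0699·1.19) = 1.659 K/W
  R_stainless steel = L/(kA) = 0.00698/(13.9·1.19) = 4.220×10^-4 K/W
  R_conv,out = 1/(hA) = 1/(15.7·1.19) = 0.05352 K/W
ΣR = 0.01493 + 1.594×10^-4 + 1.659 + 4.220×10^-4 + 0.05352 = 1.728 K/W
Q = ΔT/ΣR = (171 °C − 26.1 °C)/1.728 = 83.9 W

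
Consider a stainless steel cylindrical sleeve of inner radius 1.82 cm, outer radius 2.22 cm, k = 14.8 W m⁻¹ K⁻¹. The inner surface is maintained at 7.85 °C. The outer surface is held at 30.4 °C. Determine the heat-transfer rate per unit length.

Q' = 10.6 kW/m

Q' = 2πk·ΔT/ln(r₂/r₁) = 2π × 14.8 × 22.55 / ln(0.0222/0.0182) = 10600 W/m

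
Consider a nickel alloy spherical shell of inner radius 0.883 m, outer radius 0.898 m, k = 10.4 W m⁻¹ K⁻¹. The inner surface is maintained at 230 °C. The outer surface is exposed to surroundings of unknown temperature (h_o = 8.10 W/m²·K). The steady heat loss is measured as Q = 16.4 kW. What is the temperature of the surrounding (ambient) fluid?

Series resistances:
  R_nickel alloy = (1/0.883 − 1/0.898)/(4πk) = 0.01892/(4π·10.4) = 1.447×10^-4 K/W
  R_conv,out = 1/(4πr²h) = 1/(4π·0.898²·8.10) = 0.01218 K/W
ΣR = 0.01233 K/W
ΔT = Q·ΣR = 16400 × 0.01233 = 202.2 K
Heat flows outward, so T_out = T_in − ΔT = 230 − 202.2 = 27.8 °C

T_out = 27.8 °C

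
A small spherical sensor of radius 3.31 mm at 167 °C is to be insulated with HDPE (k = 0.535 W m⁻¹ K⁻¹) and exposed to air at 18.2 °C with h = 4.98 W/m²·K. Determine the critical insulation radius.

r_cr = 21.5 cm

For a sphere, r_cr = 2k_ins/h = 2·0.535/4.98 = 0.215 m = 21.5 cm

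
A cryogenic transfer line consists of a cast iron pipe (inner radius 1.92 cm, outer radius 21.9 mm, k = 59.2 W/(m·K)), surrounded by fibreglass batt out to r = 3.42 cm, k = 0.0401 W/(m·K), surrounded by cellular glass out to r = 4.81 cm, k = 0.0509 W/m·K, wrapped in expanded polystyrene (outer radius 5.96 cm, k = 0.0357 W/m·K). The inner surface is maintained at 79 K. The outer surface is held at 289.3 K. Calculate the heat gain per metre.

Resistance network (inner→outer):
  R'_cast iron = ln(0.0219/0.0192)/(2πk) = 0.1316/(2π·59.2) = 3.537×10^-4 m·K/W
  R'_fibreglass batt = ln(0.0342/0.0219)/(2πk) = 0.4457/(2π·0.0401) = 1.769 m·K/W
  R'_cellular glass = ln(0.0481/0.0342)/(2πk) = 0.3411/(2π·0.0509) = 1.066 m·K/W
  R'_expanded polystyrene = ln(0.0596/0.0481)/(2πk) = 0.2144/(2π·0.0357) = 0.9557 m·K/W
ΣR = 3.537×10^-4 + 1.769 + 1.066 + 0.9557 = 3.791 m·K/W
Q' = ΔT/ΣR = (79 K − 289.3 K)/3.791 = -55.5 W/m
(Negative Q' ⇒ heat flows inward; heat gain = 55.5 W/m.)

Q' = 55.5 W/m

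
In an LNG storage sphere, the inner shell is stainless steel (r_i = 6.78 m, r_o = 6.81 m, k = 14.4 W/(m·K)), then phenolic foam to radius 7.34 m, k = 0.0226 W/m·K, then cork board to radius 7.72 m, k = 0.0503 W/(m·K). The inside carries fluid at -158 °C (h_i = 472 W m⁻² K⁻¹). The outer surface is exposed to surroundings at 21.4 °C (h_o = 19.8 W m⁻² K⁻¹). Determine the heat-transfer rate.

Q = 3740 W

Resistance network (inner→outer):
  R_conv,in = 1/(4πr²h) = 1/(4π·6.78²·472) = 3.668×10^-6 K/W
  R_stainless steel = (1/6.78 − 1/6.81)/(4πk) = 6.497×10^-4/(4π·14.4) = 3.591×10^-6 K/W
  R_phenolic foam = (1/6.81 − 1/7.34)/(4πk) = 0.01060/(4π·0.0226) = 0.03733 K/W
  R_cork board = (1/7.34 − 1/7.72)/(4πk) = 0.006706/(4π·0.0503) = 0.01061 K/W
  R_conv,out = 1/(4πr²h) = 1/(4π·7.72²·19.8) = 6.744×10^-5 K/W
ΣR = 3.668×10^-6 + 3.591×10^-6 + 0.03733 + 0.01061 + 6.744×10^-5 = 0.04801 K/W
Q = ΔT/ΣR = (-158 °C − 21.4 °C)/0.04801 = -3740 W
(Negative Q ⇒ heat flows inward; heat gain = 3740 W.)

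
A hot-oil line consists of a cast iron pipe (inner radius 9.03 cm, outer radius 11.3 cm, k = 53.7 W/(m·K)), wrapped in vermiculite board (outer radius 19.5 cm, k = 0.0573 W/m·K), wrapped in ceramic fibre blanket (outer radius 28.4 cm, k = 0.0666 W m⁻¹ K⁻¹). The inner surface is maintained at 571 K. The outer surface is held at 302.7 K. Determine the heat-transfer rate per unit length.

Series thermal resistances, inner to outer:
  R'_cast iron = ln(0.113/0.0903)/(2πk) = 0.2243/(2π·53.7) = 6.646×10^-4 m·K/W
  R'_vermiculite board = ln(0.195/0.113)/(2πk) = 0.5456/(2π·0.0573) = 1.515 m·K/W
  R'_ceramic fibre blanket = ln(0.284/0.195)/(2πk) = 0.3760/(2π·0.0666) = 0.8985 m·K/W
ΣR = 6.646×10^-4 + 1.515 + 0.8985 = 2.414 m·K/W
Q' = ΔT/ΣR = (571 K − 302.7 K)/2.414 = 111 W/m

Q' = 111 W/m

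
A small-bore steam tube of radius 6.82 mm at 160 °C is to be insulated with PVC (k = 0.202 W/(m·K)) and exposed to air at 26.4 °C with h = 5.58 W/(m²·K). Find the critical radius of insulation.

For a cylinder, r_cr = k_ins/h = 0.202/5.58 = 0.0362 m = 3.62 cm

r_cr = 3.62 cm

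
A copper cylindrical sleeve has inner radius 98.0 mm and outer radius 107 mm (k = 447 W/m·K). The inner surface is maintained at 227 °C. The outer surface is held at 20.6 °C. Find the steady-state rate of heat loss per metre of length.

Q' = 2πk·ΔT/ln(r₂/r₁) = 2π × 447 × 206.4 / ln(0.107/0.0980) = 6.60×10^6 W/m

Q' = 6600 kW/m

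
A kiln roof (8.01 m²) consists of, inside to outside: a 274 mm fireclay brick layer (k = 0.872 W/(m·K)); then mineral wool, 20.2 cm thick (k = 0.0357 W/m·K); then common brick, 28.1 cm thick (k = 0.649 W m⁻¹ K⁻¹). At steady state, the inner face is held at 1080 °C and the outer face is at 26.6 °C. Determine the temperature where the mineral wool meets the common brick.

Treat each layer as a resistance in series:
  R_fireclay brick = L/(kA) = 0.274/(0.872·8.01) = 0.03923 K/W
  R_mineral wool = L/(kA) = 0.202/(0.0357·8.01) = 0.7064 K/W
  R_common brick = L/(kA) = 0.281/(0.649·8.01) = 0.05405 K/W
ΣR = 0.03923 + 0.7064 + 0.05405 = 0.7997 K/W
Q = ΔT/ΣR = (1080 °C − 26.6 °C)/0.7997 = 1317 W
From the inner boundary to the mineral wool/common brick interface, ΣR_partial = 0.7456 K/W.
T_interface = T_in − Q·ΣR_partial = 1080 °C − (1317)(0.7456) = 98 °C

T = 98 °C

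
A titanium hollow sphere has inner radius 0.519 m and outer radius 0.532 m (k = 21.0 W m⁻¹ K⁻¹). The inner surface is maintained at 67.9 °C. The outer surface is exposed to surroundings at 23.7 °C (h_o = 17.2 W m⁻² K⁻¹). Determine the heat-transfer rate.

Treat each layer as a resistance in series:
  R_titanium = (1/0.519 − 1/0.532)/(4πk) = 0.04708/(4π·21.0) = 1.784×10^-4 K/W
  R_conv,out = 1/(4πr²h) = 1/(4π·0.532²·17.2) = 0.01635 K/W
ΣR = 1.784×10^-4 + 0.01635 = 0.01653 K/W
Q = ΔT/ΣR = (67.9 °C − 23.7 °C)/0.01653 = 2670 W

Q = 2.67 kW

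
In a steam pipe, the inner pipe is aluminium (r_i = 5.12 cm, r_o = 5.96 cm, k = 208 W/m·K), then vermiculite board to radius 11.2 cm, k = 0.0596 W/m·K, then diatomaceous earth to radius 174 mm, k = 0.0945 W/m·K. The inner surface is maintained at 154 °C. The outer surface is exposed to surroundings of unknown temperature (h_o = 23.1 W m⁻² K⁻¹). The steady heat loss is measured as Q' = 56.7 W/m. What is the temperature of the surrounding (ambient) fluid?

T_out = 14.2 °C

Sum the resistances:
  R'_aluminium = ln(0.0596/0.0512)/(2πk) = 0.1519/(2π·208) = 1.162×10^-4 m·K/W
  R'_vermiculite board = ln(0.112/0.0596)/(2πk) = 0.6308/(2π·0.0596) = 1.685 m·K/W
  R'_diatomaceous earth = ln(0.174/0.112)/(2πk) = 0.4406/(2π·0.0945) = 0.7420 m·K/W
  R'_conv,out = 1/(2πr h) = 1/(2π·0.174·23.1) = 0.03960 m·K/W
ΣR = 2.466 m·K/W
ΔT = Q'·ΣR = 56.7 × 2.466 = 139.8 K
Heat flows outward, so T_out = T_in − ΔT = 154 − 139.8 = 14.2 °C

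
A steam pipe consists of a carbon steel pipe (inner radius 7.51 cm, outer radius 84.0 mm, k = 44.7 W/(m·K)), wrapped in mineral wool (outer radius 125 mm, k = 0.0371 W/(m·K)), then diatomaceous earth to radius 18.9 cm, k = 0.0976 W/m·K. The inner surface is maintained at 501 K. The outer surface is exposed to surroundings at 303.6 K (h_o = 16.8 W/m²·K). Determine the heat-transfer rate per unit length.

Q' = 81.2 W/m

Treat each layer as a resistance in series:
  R'_carbon steel = ln(0.0840/0.0751)/(2πk) = 0.1120/(2π·44.7) = 3.988×10^-4 m·K/W
  R'_mineral wool = ln(0.125/0.0840)/(2πk) = 0.3975/(2π·0.0371) = 1.705 m·K/W
  R'_diatomaceous earth = ln(0.189/0.125)/(2πk) = 0.4134/(2π·0.0976) = 0.6742 m·K/W
  R'_conv,out = 1/(2πr h) = 1/(2π·0.189·16.8) = 0.05012 m·K/W
ΣR = 3.988×10^-4 + 1.705 + 0.6742 + 0.05012 = 2.430 m·K/W
Q' = ΔT/ΣR = (501 K − 303.6 K)/2.430 = 81.2 W/m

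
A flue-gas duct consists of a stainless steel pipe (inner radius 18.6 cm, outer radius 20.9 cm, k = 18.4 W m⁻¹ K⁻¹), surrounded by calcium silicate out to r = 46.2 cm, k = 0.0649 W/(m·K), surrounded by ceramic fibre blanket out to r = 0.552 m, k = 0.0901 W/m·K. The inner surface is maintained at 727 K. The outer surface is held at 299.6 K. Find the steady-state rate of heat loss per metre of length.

Resistance network (inner→outer):
  R'_stainless steel = ln(0.209/0.186)/(2πk) = 0.1166/(2π·18.4) = 0.001008 m·K/W
  R'_calcium silicate = ln(0.462/0.209)/(2πk) = 0.7932/(2π·0.0649) = 1.945 m·K/W
  R'_ceramic fibre blanket = ln(0.552/0.462)/(2πk) = 0.1780/(2π·0.0901) = 0.3144 m·K/W
ΣR = 0.001008 + 1.945 + 0.3144 = 2.260 m·K/W
Q' = ΔT/ΣR = (727 K − 299.6 K)/2.260 = 189 W/m

Q' = 189 W/m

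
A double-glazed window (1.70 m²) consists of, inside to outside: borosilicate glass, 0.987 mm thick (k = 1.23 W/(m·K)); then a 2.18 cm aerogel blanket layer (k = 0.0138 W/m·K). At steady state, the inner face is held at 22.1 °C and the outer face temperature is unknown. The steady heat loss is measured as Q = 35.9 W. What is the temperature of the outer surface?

Sum the resistances:
  R_borosilicate glass = L/(kA) = 9.87×10^-4/(1.23·1.70) = 4.720×10^-4 K/W
  R_aerogel blanket = L/(kA) = 0.0218/(0.0138·1.70) = 0.9292 K/W
ΣR = 0.9297 K/W
ΔT = Q·ΣR = 35.9 × 0.9297 = 33.38 K
Heat flows outward, so T_out = T_in − ΔT = 22.1 − 33.38 = -11.3 °C

T_out = -11.3 °C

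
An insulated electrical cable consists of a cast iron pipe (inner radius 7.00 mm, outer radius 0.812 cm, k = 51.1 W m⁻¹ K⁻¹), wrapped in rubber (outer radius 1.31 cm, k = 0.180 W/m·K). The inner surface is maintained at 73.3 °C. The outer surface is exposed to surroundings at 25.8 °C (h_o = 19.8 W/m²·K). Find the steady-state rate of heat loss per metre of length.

Treat each layer as a resistance in series:
  R'_cast iron = ln(0.00812/0.00700)/(2πk) = 0.1484/(2π·51.1) = 4.623×10^-4 m·K/W
  R'_rubber = ln(0.0131/0.00812)/(2πk) = 0.4783/(2π·0.180) = 0.4229 m·K/W
  R'_conv,out = 1/(2πr h) = 1/(2π·0.0131·19.8) = 0.6136 m·K/W
ΣR = 4.623×10^-4 + 0.4229 + 0.6136 = 1.037 m·K/W
Q' = ΔT/ΣR = (73.3 °C − 25.8 °C)/1.037 = 45.8 W/m

Q' = 45.8 W/m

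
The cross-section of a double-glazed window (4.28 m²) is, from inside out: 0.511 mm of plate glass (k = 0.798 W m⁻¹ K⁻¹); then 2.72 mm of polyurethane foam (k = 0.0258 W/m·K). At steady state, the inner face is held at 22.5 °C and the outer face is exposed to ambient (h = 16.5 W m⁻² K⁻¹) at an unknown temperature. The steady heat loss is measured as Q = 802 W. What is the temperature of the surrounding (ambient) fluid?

T_out = -8.73 °C

Series resistances:
  R_plate glass = L/(kA) = 5.11×10^-4/(0.798·4.28) = 1.496×10^-4 K/W
  R_polyurethane foam = L/(kA) = 0.00272/(0.0258·4.28) = 0.02463 K/W
  R_conv,out = 1/(hA) = 1/(16.5·4.28) = 0.01416 K/W
ΣR = 0.03894 K/W
ΔT = Q·ΣR = 802 × 0.03894 = 31.23 K
Heat flows outward, so T_out = T_in − ΔT = 22.5 − 31.23 = -8.73 °C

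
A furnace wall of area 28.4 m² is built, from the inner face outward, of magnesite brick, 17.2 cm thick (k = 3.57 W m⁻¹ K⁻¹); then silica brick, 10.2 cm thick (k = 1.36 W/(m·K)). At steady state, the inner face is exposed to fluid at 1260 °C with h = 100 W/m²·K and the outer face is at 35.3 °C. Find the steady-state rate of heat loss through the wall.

Treat each layer as a resistance in series:
  R_conv,in = 1/(hA) = 1/(100·28.4) = 3.521×10^-4 K/W
  R_magnesite brick = L/(kA) = 0.172/(3.57·28.4) = 0.001696 K/W
  R_silica brick = L/(kA) = 0.102/(1.36·28.4) = 0.002641 K/W
ΣR = 3.521×10^-4 + 0.001696 + 0.002641 = 0.004689 K/W
Q = ΔT/ΣR = (1260 °C − 35.3 °C)/0.004689 = 2.61×10^5 W

Q = 261 kW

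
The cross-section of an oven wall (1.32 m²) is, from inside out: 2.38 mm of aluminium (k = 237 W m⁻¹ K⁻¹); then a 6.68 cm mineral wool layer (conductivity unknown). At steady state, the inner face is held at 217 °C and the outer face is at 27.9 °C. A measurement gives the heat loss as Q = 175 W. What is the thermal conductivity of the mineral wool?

k = 0.0468 W/m·K

ΣR = ΔT/Q = |217 − 27.9|/175 = 1.081 K/W
Known resistances:
  R_aluminium = L/(kA) = 0.00238/(237·1.32) = 7.608×10^-6 K/W
R_mineral wool = ΣR − ΣR_known = 1.081 − 7.608×10^-6 = 1.081 K/W
L/(kA) = 1.081 ⇒ k = 0.0668/(1.081·1.32) = 0.0468 W/m·K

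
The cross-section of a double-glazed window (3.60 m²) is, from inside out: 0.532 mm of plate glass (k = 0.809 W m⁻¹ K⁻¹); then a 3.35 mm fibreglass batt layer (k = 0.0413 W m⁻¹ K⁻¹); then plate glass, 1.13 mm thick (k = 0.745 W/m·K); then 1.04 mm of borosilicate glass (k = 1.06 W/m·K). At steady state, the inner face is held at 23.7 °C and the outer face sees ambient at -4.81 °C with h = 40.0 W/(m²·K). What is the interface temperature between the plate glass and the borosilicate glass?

Series thermal resistances, inner to outer:
  R_plate glass = L/(kA) = 5.32×10^-4/(0.809·3.60) = 1.827×10^-4 K/W
  R_fibreglass batt = L/(kA) = 0.00335/(0.0413·3.60) = 0.02253 K/W
  R_plate glass = L/(kA) = 0.00113/(0.745·3.60) = 4.213×10^-4 K/W
  R_borosilicate glass = L/(kA) = 0.00104/(1.06·3.60) = 2.725×10^-4 K/W
  R_conv,out = 1/(hA) = 1/(40.0·3.60) = 0.006944 K/W
ΣR = 1.827×10^-4 + 0.02253 + 4.213×10^-4 + 2.725×10^-4 + 0.006944 = 0.03035 K/W
Q = ΔT/ΣR = (23.7 °C − -4.81 °C)/0.03035 = 939.4 W
From the inner boundary to the plate glass/borosilicate glass interface, ΣR_partial = 0.02313 K/W.
T_interface = T_in − Q·ΣR_partial = 23.7 °C − (939.4)(0.02313) = 1.97 °C

T = 1.97 °C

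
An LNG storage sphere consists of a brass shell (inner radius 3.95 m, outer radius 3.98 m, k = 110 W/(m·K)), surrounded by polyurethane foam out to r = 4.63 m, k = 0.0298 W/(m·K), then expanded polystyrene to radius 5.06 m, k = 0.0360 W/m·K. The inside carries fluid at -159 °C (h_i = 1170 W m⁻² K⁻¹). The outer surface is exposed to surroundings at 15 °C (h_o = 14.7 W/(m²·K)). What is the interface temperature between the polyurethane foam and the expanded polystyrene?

Treat each layer as a resistance in series:
  R_conv,in = 1/(4πr²h) = 1/(4π·3.95²·1170) = 4.359×10^-6 K/W
  R_brass = (1/3.95 − 1/3.98)/(4πk) = 0.001908/(4π·110) = 1.381×10^-6 K/W
  R_polyurethane foam = (1/3.98 − 1/4.63)/(4πk) = 0.03527/(4π·0.0298) = 0.09419 K/W
  R_expanded polystyrene = (1/4.63 − 1/5.06)/(4πk) = 0.01835/(4π·0.0360) = 0.04057 K/W
  R_conv,out = 1/(4πr²h) = 1/(4π·5.06²·14.7) = 2.114×10^-4 K/W
ΣR = 4.359×10^-6 + 1.381×10^-6 + 0.09419 + 0.04057 + 2.114×10^-4 = 0.1350 K/W
Q = ΔT/ΣR = (-159 °C − 15 °C)/0.1350 = -1289 W
From the inner boundary to the polyurethane foam/expanded polystyrene interface, ΣR_partial = 0.09420 K/W.
T_interface = T_in − Q·ΣR_partial = -159 °C − (-1289)(0.09420) = -37.6 °C

T = -37.6 °C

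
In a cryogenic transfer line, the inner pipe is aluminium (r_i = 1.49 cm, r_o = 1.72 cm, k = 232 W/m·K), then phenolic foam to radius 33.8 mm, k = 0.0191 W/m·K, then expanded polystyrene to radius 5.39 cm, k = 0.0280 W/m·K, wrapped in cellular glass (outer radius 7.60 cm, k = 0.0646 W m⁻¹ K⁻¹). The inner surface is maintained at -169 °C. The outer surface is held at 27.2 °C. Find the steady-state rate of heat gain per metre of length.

Series thermal resistances, inner to outer:
  R'_aluminium = ln(0.0172/0.0149)/(2πk) = 0.1435/(2π·232) = 9.848×10^-5 m·K/W
  R'_phenolic foam = ln(0.0338/0.0172)/(2πk) = 0.6756/(2π·0.0191) = 5.629 m·K/W
  R'_expanded polystyrene = ln(0.0539/0.0338)/(2πk) = 0.4667/(2π·0.0280) = 2.653 m·K/W
  R'_cellular glass = ln(0.0760/0.0539)/(2πk) = 0.3436/(2π·0.0646) = 0.8465 m·K/W
ΣR = 9.848×10^-5 + 5.629 + 2.653 + 0.8465 = 9.129 m·K/W
Q' = ΔT/ΣR = (-169 °C − 27.2 °C)/9.129 = -21.5 W/m
(Negative Q' ⇒ heat flows inward; heat gain = 21.5 W/m.)

Q' = 21.5 W/m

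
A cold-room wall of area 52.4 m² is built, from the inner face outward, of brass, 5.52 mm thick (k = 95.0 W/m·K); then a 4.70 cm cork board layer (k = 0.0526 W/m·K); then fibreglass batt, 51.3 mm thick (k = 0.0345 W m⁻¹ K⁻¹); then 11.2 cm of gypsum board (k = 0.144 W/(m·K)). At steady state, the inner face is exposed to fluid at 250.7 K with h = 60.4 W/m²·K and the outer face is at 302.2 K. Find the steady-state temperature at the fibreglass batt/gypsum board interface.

Series thermal resistances, inner to outer:
  R_conv,in = 1/(hA) = 1/(60.4·52.4) = 3.160×10^-4 K/W
  R_brass = L/(kA) = 0.00552/(95.0·52.4) = 1.109×10^-6 K/W
  R_cork board = L/(kA) = 0.0470/(0.0526·52.4) = 0.01705 K/W
  R_fibreglass batt = L/(kA) = 0.0513/(0.0345·52.4) = 0.02838 K/W
  R_gypsum board = L/(kA) = 0.112/(0.144·52.4) = 0.01484 K/W
ΣR = 3.160×10^-4 + 1.109×10^-6 + 0.01705 + 0.02838 + 0.01484 = 0.06059 K/W
Q = ΔT/ΣR = (250.7 K − 302.2 K)/0.06059 = -850.0 W
From the inner boundary to the fibreglass batt/gypsum board interface, ΣR_partial = 0.04575 K/W.
T_interface = T_in − Q·ΣR_partial = 250.7 K − (-850.0)(0.04575) = 289.6 K

T = 289.6 K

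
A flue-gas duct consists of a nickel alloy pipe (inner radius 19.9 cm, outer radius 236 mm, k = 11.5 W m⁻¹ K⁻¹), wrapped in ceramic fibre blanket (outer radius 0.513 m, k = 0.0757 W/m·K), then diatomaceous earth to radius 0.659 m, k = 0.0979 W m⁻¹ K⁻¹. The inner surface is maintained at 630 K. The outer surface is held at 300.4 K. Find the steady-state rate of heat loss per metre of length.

Treat each layer as a resistance in series:
  R'_nickel alloy = ln(0.236/0.199)/(2πk) = 0.1705/(2π·11.5) = 0.002360 m·K/W
  R'_ceramic fibre blanket = ln(0.513/0.236)/(2πk) = 0.7764/(2π·0.0757) = 1.632 m·K/W
  R'_diatomaceous earth = ln(0.659/0.513)/(2πk) = 0.2504/(2π·0.0979) = 0.4072 m·K/W
ΣR = 0.002360 + 1.632 + 0.4072 = 2.042 m·K/W
Q' = ΔT/ΣR = (630 K − 300.4 K)/2.042 = 161 W/m

Q' = 161 W/m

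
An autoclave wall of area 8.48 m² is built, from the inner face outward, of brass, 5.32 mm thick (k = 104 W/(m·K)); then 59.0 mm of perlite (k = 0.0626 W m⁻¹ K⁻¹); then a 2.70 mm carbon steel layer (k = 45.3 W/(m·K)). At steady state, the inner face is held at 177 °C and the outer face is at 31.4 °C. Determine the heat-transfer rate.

Treat each layer as a resistance in series:
  R_brass = L/(kA) = 0.00532/(104·8.48) = 6.032×10^-6 K/W
  R_perlite = L/(kA) = 0.0590/(0.0626·8.48) = 0.1111 K/W
  R_carbon steel = L/(kA) = 0.00270/(45.3·8.48) = 7.029×10^-6 K/W
ΣR = 6.032×10^-6 + 0.1111 + 7.029×10^-6 = 0.1111 K/W
Q = ΔT/ΣR = (177 °C − 31.4 °C)/0.1111 = 1310 W

Q = 1310 W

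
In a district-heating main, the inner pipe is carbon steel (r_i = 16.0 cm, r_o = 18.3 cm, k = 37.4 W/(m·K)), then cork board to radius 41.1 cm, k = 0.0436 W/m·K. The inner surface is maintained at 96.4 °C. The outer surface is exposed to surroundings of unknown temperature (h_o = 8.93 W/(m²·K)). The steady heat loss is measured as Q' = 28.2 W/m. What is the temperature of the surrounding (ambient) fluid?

Sum the resistances:
  R'_carbon steel = ln(0.183/0.160)/(2πk) = 0.1343/(2π·37.4) = 5.716×10^-4 m·K/W
  R'_cork board = ln(0.411/0.183)/(2πk) = 0.8091/(2π·0.0436) = 2.954 m·K/W
  R'_conv,out = 1/(2πr h) = 1/(2π·0.411·8.93) = 0.04336 m·K/W
ΣR = 2.997 m·K/W
ΔT = Q'·ΣR = 28.2 × 2.997 = 84.52 K
Heat flows outward, so T_out = T_in − ΔT = 96.4 − 84.52 = 11.9 °C

T_out = 11.9 °C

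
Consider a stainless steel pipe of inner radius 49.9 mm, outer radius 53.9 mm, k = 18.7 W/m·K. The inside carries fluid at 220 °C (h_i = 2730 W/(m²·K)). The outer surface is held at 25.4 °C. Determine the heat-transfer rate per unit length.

Q' = 1.07×10^5 W/m

Treat each layer as a resistance in series:
  R'_conv,in = 1/(2πr h) = 1/(2π·0.0499·2730) = 0.001168 m·K/W
  R'_stainless steel = ln(0.0539/0.0499)/(2πk) = 0.07711/(2π·18.7) = 6.563×10^-4 m·K/W
ΣR = 0.001168 + 6.563×10^-4 = 0.001824 m·K/W
Q' = ΔT/ΣR = (220 °C − 25.4 °C)/0.001824 = 1.07×10^5 W/m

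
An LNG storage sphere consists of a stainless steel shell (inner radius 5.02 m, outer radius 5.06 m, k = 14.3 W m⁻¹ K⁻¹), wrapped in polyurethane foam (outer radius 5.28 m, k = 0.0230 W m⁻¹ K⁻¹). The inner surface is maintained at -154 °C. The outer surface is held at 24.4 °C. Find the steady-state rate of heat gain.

Q = 6260 W

Resistance network (inner→outer):
  R_stainless steel = (1/5.02 − 1/5.06)/(4πk) = 0.001575/(4π·14.3) = 8.763×10^-6 K/W
  R_polyurethane foam = (1/5.06 − 1/5.28)/(4πk) = 0.008235/(4π·0.0230) = 0.02849 K/W
ΣR = 8.763×10^-6 + 0.02849 = 0.02850 K/W
Q = ΔT/ΣR = (-154 °C − 24.4 °C)/0.02850 = -6260 W
(Negative Q ⇒ heat flows inward; heat gain = 6260 W.)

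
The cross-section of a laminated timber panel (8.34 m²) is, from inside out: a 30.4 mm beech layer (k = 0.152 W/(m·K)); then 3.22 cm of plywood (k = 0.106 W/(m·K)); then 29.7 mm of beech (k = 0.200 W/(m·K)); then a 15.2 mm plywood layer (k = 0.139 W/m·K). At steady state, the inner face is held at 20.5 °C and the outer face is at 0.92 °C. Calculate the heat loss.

Q = 214 W

Series thermal resistances, inner to outer:
  R_beech = L/(kA) = 0.0304/(0.152·8.34) = 0.02398 K/W
  R_plywood = L/(kA) = 0.0322/(0.106·8.34) = 0.03642 K/W
  R_beech = L/(kA) = 0.0297/(0.200·8.34) = 0.01781 K/W
  R_plywood = L/(kA) = 0.0152/(0.139·8.34) = 0.01311 K/W
ΣR = 0.02398 + 0.03642 + 0.01781 + 0.01311 = 0.09132 K/W
Q = ΔT/ΣR = (20.5 °C − 0.92 °C)/0.09132 = 214 W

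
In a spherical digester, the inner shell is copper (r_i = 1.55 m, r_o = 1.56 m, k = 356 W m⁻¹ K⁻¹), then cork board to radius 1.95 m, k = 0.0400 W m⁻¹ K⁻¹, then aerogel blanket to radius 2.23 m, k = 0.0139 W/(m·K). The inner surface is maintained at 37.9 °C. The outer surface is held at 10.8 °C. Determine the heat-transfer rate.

Q = 43.5 W

Series thermal resistances, inner to outer:
  R_copper = (1/1.55 − 1/1.56)/(4πk) = 0.004136/(4π·356) = 9.245×10^-7 K/W
  R_cork board = (1/1.56 − 1/1.95)/(4πk) = 0.1282/(4π·0.0400) = 0.2551 K/W
  R_aerogel blanket = (1/1.95 − 1/2.23)/(4πk) = 0.06439/(4π·0.0139) = 0.3686 K/W
ΣR = 9.245×10^-7 + 0.2551 + 0.3686 = 0.6237 K/W
Q = ΔT/ΣR = (37.9 °C − 10.8 °C)/0.6237 = 43.5 W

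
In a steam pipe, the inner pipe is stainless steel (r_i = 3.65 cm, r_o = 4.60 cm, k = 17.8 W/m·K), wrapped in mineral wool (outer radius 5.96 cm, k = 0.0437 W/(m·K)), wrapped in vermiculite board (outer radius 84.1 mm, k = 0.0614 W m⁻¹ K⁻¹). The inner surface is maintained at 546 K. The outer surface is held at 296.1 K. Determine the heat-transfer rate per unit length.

Q' = 136 W/m

Resistance network (inner→outer):
  R'_stainless steel = ln(0.0460/0.0365)/(2πk) = 0.2313/(2π·17.8) = 0.002068 m·K/W
  R'_mineral wool = ln(0.0596/0.0460)/(2πk) = 0.2590/(2π·0.0437) = 0.9433 m·K/W
  R'_vermiculite board = ln(0.0841/0.0596)/(2πk) = 0.3444/(2π·0.0614) = 0.8926 m·K/W
ΣR = 0.002068 + 0.9433 + 0.8926 = 1.838 m·K/W
Q' = ΔT/ΣR = (546 K − 296.1 K)/1.838 = 136 W/m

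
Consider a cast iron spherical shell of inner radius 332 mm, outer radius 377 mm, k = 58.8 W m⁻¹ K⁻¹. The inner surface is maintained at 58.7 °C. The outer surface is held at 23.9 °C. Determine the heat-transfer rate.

Q = 4πk·ΔT/(1/r₁ − 1/r₂) = 4π × 58.8 × 34.8 / (1/0.332 − 1/0.377) = 71500 W

Q = 71.5 kW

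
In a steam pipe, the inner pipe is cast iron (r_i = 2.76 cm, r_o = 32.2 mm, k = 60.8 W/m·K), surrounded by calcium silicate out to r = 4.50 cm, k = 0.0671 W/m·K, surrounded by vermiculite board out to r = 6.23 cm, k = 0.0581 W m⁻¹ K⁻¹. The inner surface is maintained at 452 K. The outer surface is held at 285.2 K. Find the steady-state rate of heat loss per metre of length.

Q' = 99.0 W/m

Resistance network (inner→outer):
  R'_cast iron = ln(0.0322/0.0276)/(2πk) = 0.1542/(2π·60.8) = 4.035×10^-4 m·K/W
  R'_calcium silicate = ln(0.0450/0.0322)/(2πk) = 0.3347/(2π·0.0671) = 0.7939 m·K/W
  R'_vermiculite board = ln(0.0623/0.0450)/(2πk) = 0.3253/(2π·0.0581) = 0.8911 m·K/W
ΣR = 4.035×10^-4 + 0.7939 + 0.8911 = 1.685 m·K/W
Q' = ΔT/ΣR = (452 K − 285.2 K)/1.685 = 99.0 W/m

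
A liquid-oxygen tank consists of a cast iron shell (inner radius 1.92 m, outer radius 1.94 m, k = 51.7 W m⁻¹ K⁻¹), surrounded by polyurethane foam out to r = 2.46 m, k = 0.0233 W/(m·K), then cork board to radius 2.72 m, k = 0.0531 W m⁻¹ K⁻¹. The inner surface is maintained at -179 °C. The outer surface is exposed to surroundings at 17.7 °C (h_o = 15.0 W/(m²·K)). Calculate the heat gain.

Q = 456 W

Treat each layer as a resistance in series:
  R_cast iron = (1/1.92 − 1/1.94)/(4πk) = 0.005369/(4π·51.7) = 8.265×10^-6 K/W
  R_polyurethane foam = (1/1.94 − 1/2.46)/(4πk) = 0.1090/(4π·0.0233) = 0.3721 K/W
  R_cork board = (1/2.46 − 1/2.72)/(4πk) = 0.03886/(4π·0.0531) = 0.05823 K/W
  R_conv,out = 1/(4πr²h) = 1/(4π·2.72²·15.0) = 7.171×10^-4 K/W
ΣR = 8.265×10^-6 + 0.3721 + 0.05823 + 7.171×10^-4 = 0.4311 K/W
Q = ΔT/ΣR = (-179 °C − 17.7 °C)/0.4311 = -456 W
(Negative Q ⇒ heat flows inward; heat gain = 456 W.)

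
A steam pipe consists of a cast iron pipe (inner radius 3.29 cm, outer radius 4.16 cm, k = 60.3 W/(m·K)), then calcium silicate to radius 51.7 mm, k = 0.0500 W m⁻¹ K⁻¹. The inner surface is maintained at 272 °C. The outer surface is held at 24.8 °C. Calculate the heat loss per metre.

Q' = 357 W/m

Series thermal resistances, inner to outer:
  R'_cast iron = ln(0.0416/0.0329)/(2πk) = 0.2346/(2π·60.3) = 6.193×10^-4 m·K/W
  R'_calcium silicate = ln(0.0517/0.0416)/(2πk) = 0.2174/(2π·0.0500) = 0.6919 m·K/W
ΣR = 6.193×10^-4 + 0.6919 = 0.6925 m·K/W
Q' = ΔT/ΣR = (272 °C − 24.8 °C)/0.6925 = 357 W/m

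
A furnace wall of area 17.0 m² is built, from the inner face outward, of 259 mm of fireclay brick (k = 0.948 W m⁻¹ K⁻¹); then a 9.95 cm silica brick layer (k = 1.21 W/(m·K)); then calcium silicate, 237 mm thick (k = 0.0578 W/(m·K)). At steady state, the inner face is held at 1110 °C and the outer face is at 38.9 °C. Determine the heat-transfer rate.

Q = 4.09 kW

Treat each layer as a resistance in series:
  R_fireclay brick = L/(kA) = 0.259/(0.948·17.0) = 0.01607 K/W
  R_silica brick = L/(kA) = 0.0995/(1.21·17.0) = 0.004837 K/W
  R_calcium silicate = L/(kA) = 0.237/(0.0578·17.0) = 0.2412 K/W
ΣR = 0.01607 + 0.004837 + 0.2412 = 0.2621 K/W
Q = ΔT/ΣR = (1110 °C − 38.9 °C)/0.2621 = 4090 W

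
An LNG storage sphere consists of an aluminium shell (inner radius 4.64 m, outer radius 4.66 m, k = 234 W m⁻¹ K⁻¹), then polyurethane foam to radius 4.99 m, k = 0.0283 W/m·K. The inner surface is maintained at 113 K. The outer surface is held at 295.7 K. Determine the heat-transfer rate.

Resistance network (inner→outer):
  R_aluminium = (1/4.64 − 1/4.66)/(4πk) = 9.250×10^-4/(4π·234) = 3.146×10^-7 K/W
  R_polyurethane foam = (1/4.66 − 1/4.99)/(4πk) = 0.01419/(4π·0.0283) = 0.03991 K/W
ΣR = 3.146×10^-7 + 0.03991 = 0.03991 K/W
Q = ΔT/ΣR = (113 K − 295.7 K)/0.03991 = -4580 W
(Negative Q ⇒ heat flows inward; heat gain = 4580 W.)

Q = 4.58 kW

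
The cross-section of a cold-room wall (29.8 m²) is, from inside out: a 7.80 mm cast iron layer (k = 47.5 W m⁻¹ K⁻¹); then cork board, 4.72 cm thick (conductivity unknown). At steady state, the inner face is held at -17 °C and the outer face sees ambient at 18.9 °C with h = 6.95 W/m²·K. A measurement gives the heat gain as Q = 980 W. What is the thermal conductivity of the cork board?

k = 0.0498 W/m·K

ΣR = ΔT/Q = |-17 − 18.9|/980 = 0.03663 K/W
Known resistances:
  R_cast iron = L/(kA) = 0.00780/(47.5·29.8) = 5.510×10^-6 K/W
  R_conv,out = 1/(hA) = 1/(6.95·29.8) = 0.004828 K/W
R_cork board = ΣR − ΣR_known = 0.03663 − 0.004834 = 0.03180 K/W
L/(kA) = 0.03180 ⇒ k = 0.0472/(0.03180·29.8) = 0.0498 W/m·K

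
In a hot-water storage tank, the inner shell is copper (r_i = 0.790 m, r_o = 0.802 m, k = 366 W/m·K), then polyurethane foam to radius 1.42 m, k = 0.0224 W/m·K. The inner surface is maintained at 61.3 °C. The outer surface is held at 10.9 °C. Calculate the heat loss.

Q = 26.1 W

Resistance network (inner→outer):
  R_copper = (1/0.790 − 1/0.802)/(4πk) = 0.01894/(4π·366) = 4.118×10^-6 K/W
  R_polyurethane foam = (1/0.802 − 1/1.42)/(4πk) = 0.5427/(4π·0.0224) = 1.928 K/W
ΣR = 4.118×10^-6 + 1.928 = 1.928 K/W
Q = ΔT/ΣR = (61.3 °C − 10.9 °C)/1.928 = 26.1 W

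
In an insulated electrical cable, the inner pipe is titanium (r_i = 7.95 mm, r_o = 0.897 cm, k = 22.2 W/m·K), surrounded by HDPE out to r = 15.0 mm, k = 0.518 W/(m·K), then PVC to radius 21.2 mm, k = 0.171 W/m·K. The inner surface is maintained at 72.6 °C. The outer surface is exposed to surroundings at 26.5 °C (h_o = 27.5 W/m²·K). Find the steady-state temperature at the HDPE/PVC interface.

Resistance network (inner→outer):
  R'_titanium = ln(0.00897/0.00795)/(2πk) = 0.1207/(2π·22.2) = 8.654×10^-4 m·K/W
  R'_HDPE = ln(0.0150/0.00897)/(2πk) = 0.5142/(2π·0.518) = 0.1580 m·K/W
  R'_PVC = ln(0.0212/0.0150)/(2πk) = 0.3460/(2π·0.171) = 0.3220 m·K/W
  R'_conv,out = 1/(2πr h) = 1/(2π·0.0212·27.5) = 0.2730 m·K/W
ΣR = 8.654×10^-4 + 0.1580 + 0.3220 + 0.2730 = 0.7539 m·K/W
Q' = ΔT/ΣR = (72.6 °C − 26.5 °C)/0.7539 = 61.15 W/m
From the inner boundary to the HDPE/PVC interface, ΣR_partial = 0.1589 m·K/W.
T_interface = T_in − Q'·ΣR_partial = 72.6 °C − (61.15)(0.1589) = 62.9 °C

T = 62.9 °C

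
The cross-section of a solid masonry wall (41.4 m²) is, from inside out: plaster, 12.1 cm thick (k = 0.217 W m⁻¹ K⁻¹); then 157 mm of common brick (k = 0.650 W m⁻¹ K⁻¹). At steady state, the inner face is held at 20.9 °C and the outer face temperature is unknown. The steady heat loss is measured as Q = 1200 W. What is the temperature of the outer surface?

T_out = -2.26 °C

Sum the resistances:
  R_plaster = L/(kA) = 0.121/(0.217·41.4) = 0.01347 K/W
  R_common brick = L/(kA) = 0.157/(0.650·41.4) = 0.005834 K/W
ΣR = 0.01930 K/W
ΔT = Q·ΣR = 1200 × 0.01930 = 23.16 K
Heat flows outward, so T_out = T_in − ΔT = 20.9 − 23.16 = -2.26 °C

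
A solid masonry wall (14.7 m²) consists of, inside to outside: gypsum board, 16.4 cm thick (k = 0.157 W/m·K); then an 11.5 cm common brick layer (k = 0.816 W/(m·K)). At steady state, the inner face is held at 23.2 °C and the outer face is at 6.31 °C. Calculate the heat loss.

Q = 209 W

Series thermal resistances, inner to outer:
  R_gypsum board = L/(kA) = 0.164/(0.157·14.7) = 0.07106 K/W
  R_common brick = L/(kA) = 0.115/(0.816·14.7) = 0.009587 K/W
ΣR = 0.07106 + 0.009587 = 0.08065 K/W
Q = ΔT/ΣR = (23.2 °C − 6.31 °C)/0.08065 = 209 W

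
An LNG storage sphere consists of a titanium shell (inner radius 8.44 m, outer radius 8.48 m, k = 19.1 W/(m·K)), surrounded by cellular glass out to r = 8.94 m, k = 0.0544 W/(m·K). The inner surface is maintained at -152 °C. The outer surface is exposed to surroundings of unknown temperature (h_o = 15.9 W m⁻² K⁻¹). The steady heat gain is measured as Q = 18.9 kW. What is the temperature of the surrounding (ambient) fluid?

Series resistances:
  R_titanium = (1/8.44 − 1/8.48)/(4πk) = 5.589×10^-4/(4π·19.1) = 2.329×10^-6 K/W
  R_cellular glass = (1/8.48 − 1/8.94)/(4πk) = 0.006068/(4π·0.0544) = 0.008876 K/W
  R_conv,out = 1/(4πr²h) = 1/(4π·8.94²·15.9) = 6.262×10^-5 K/W
ΣR = 0.008941 K/W
ΔT = Q·ΣR = 18900 × 0.008941 = 169.0 K
Heat flows inward, so T_out = T_in + ΔT = -152 + 169.0 = 17.0 °C

T_out = 17.0 °C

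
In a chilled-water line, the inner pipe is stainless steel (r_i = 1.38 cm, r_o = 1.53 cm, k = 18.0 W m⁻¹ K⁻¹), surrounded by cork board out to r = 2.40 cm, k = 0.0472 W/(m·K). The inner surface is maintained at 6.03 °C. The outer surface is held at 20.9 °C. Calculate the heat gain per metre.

Q' = 9.79 W/m

Resistance network (inner→outer):
  R'_stainless steel = ln(0.0153/0.0138)/(2πk) = 0.1032/(2π·18.0) = 9.123×10^-4 m·K/W
  R'_cork board = ln(0.0240/0.0153)/(2πk) = 0.4502/(2π·0.0472) = 1.518 m·K/W
ΣR = 9.123×10^-4 + 1.518 = 1.519 m·K/W
Q' = ΔT/ΣR = (6.03 °C − 20.9 °C)/1.519 = -9.79 W/m
(Negative Q' ⇒ heat flows inward; heat gain = 9.79 W/m.)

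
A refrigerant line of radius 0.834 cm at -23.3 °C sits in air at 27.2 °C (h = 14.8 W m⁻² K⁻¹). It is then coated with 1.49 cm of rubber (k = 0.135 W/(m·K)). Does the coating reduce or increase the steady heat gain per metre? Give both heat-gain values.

Critical radius for a cylinder: r_cr = k/h = 0.00912 m = 0.912 cm.
Outer radius after coating: r₂ = 0.00834 + 0.0149 = 0.02324 m.
r₁ < r_cr < r₂: heat gain rises to a maximum at r_cr then falls. Whether the coating helps depends on whether Q(r₂) has dropped back below Q(r₁).
Bare: R = 1/(2πr₁h) = 1.289 m·K/W; Q = 50.5/1.289 = 39.2 W/m.
Coated: R = R_cond + R_conv = 1.671 m·K/W; Q = 50.5/1.671 = 30.2 W/m.

reduces: 39.2 → 30.2 W/m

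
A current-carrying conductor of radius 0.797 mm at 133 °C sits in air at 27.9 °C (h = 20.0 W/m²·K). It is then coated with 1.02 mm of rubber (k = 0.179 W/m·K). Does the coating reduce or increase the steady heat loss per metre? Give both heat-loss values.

increases: 10.5 → 20.6 W/m

Critical radius for a cylinder: r_cr = k/h = 0.00895 m = 0.895 cm.
Outer radius after coating: r₂ = 7.97×10^-4 + 0.00102 = 0.001817 m.
Since r₁ < r_cr and r₂ ≤ r_cr, the coating moves toward the maximum at r_cr — heat loss rises.
Bare: R = 1/(2πr₁h) = 9.985 m·K/W; Q = 105.1/9.985 = 10.5 W/m.
Coated: R = R_cond + R_conv = 5.112 m·K/W; Q = 105.1/5.112 = 20.6 W/m.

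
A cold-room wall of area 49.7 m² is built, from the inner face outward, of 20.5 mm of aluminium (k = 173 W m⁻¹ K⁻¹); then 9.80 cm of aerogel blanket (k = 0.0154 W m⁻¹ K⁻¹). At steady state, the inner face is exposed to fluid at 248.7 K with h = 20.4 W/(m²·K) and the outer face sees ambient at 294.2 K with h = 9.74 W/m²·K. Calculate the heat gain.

Resistance network (inner→outer):
  R_conv,in = 1/(hA) = 1/(20.4·49.7) = 9.863×10^-4 K/W
  R_aluminium = L/(kA) = 0.0205/(173·49.7) = 2.384×10^-6 K/W
  R_aerogel blanket = L/(kA) = 0.0980/(0.0154·49.7) = 0.1280 K/W
  R_conv,out = 1/(hA) = 1/(9.74·49.7) = 0.002066 K/W
ΣR = 9.863×10^-4 + 2.384×10^-6 + 0.1280 + 0.002066 = 0.1311 K/W
Q = ΔT/ΣR = (248.7 K − 294.2 K)/0.1311 = -347 W
(Negative Q ⇒ heat flows inward; heat gain = 347 W.)

Q = 347 W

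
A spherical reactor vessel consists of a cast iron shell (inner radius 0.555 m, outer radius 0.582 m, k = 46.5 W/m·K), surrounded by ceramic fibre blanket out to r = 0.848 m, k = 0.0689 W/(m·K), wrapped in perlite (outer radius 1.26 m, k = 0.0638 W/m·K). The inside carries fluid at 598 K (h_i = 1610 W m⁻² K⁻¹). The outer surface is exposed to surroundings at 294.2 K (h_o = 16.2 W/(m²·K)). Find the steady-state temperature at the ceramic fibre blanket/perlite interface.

T = 427 K

Treat each layer as a resistance in series:
  R_conv,in = 1/(4πr²h) = 1/(4π·0.555²·1610) = 1.605×10^-4 K/W
  R_cast iron = (1/0.555 − 1/0.582)/(4πk) = 0.08359/(4π·46.5) = 1.430×10^-4 K/W
  R_ceramic fibre blanket = (1/0.582 − 1/0.848)/(4πk) = 0.5390/(4π·0.0689) = 0.6225 K/W
  R_perlite = (1/0.848 − 1/1.26)/(4πk) = 0.3856/(4π·0.0638) = 0.4810 K/W
  R_conv,out = 1/(4πr²h) = 1/(4π·1.26²·16.2) = 0.003094 K/W
ΣR = 1.605×10^-4 + 1.430×10^-4 + 0.6225 + 0.4810 + 0.003094 = 1.107 K/W
Q = ΔT/ΣR = (598 K − 294.2 K)/1.107 = 274.4 W
From the inner boundary to the ceramic fibre blanket/perlite interface, ΣR_partial = 0.6228 K/W.
T_interface = T_in − Q·ΣR_partial = 598 K − (274.4)(0.6228) = 427 K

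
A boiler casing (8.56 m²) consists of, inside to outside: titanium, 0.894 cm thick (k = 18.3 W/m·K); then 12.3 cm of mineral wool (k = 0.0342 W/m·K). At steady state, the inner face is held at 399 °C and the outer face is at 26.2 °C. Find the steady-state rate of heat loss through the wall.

Q = 887 W

Resistance network (inner→outer):
  R_titanium = L/(kA) = 0.00894/(18.3·8.56) = 5.707×10^-5 K/W
  R_mineral wool = L/(kA) = 0.123/(0.0342·8.56) = 0.4202 K/W
ΣR = 5.707×10^-5 + 0.4202 = 0.4203 K/W
Q = ΔT/ΣR = (399 °C − 26.2 °C)/0.4203 = 887 W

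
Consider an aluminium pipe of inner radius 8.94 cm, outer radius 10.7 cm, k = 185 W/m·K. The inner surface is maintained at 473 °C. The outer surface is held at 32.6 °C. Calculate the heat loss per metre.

Q' = 2πk·ΔT/ln(r₂/r₁) = 2π × 185 × 440.4 / ln(0.107/0.0894) = 2.85×10^6 W/m

Q' = 2850 kW/m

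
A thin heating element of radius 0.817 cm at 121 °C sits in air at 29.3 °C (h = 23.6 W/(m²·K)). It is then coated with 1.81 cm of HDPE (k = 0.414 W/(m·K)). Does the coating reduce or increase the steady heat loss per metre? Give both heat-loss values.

increases: 111 → 130 W/m

Critical radius for a cylinder: r_cr = k/h = 0.0175 m = 1.75 cm.
Outer radius after coating: r₂ = 0.00817 + 0.0181 = 0.02627 m.
r₁ < r_cr < r₂: heat loss rises to a maximum at r_cr then falls. Whether the coating helps depends on whether Q(r₂) has dropped back below Q(r₁).
Bare: R = 1/(2πr₁h) = 0.8254 m·K/W; Q = 91.7/0.8254 = 111 W/m.
Coated: R = R_cond + R_conv = 0.7057 m·K/W; Q = 91.7/0.7057 = 130 W/m.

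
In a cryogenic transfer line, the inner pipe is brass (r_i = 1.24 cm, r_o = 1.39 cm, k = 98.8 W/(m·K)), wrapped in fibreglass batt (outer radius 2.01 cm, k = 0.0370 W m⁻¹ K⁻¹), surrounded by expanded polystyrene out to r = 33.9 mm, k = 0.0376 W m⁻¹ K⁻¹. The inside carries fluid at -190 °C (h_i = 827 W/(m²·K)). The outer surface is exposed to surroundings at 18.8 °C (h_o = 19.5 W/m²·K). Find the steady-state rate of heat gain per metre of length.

Resistance network (inner→outer):
  R'_conv,in = 1/(2πr h) = 1/(2π·0.0124·827) = 0.01552 m·K/W
  R'_brass = ln(0.0139/0.0124)/(2πk) = 0.1142/(2π·98.8) = 1.840×10^-4 m·K/W
  R'_fibreglass batt = ln(0.0201/0.0139)/(2πk) = 0.3688/(2π·0.0370) = 1.587 m·K/W
  R'_expanded polystyrene = ln(0.0339/0.0201)/(2πk) = 0.5227/(2π·0.0376) = 2.212 m·K/W
  R'_conv,out = 1/(2πr h) = 1/(2π·0.0339·19.5) = 0.2408 m·K/W
ΣR = 0.01552 + 1.840×10^-4 + 1.587 + 2.212 + 0.2408 = 4.056 m·K/W
Q' = ΔT/ΣR = (-190 °C − 18.8 °C)/4.056 = -51.5 W/m
(Negative Q' ⇒ heat flows inward; heat gain = 51.5 W/m.)

Q' = 51.5 W/m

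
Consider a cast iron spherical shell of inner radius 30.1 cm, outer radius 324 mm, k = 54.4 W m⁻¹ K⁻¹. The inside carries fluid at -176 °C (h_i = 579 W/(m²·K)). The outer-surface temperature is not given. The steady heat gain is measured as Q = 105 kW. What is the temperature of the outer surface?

Series resistances:
  R_conv,in = 1/(4πr²h) = 1/(4π·0.301²·579) = 0.001517 K/W
  R_cast iron = (1/0.301 − 1/0.324)/(4πk) = 0.2358/(4π·54.4) = 3.450×10^-4 K/W
ΣR = 0.001862 K/W
ΔT = Q·ΣR = 1.05×10^5 × 0.001862 = 195.5 K
Heat flows inward, so T_out = T_in + ΔT = -176 + 195.5 = 19.5 °C

T_out = 19.5 °C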